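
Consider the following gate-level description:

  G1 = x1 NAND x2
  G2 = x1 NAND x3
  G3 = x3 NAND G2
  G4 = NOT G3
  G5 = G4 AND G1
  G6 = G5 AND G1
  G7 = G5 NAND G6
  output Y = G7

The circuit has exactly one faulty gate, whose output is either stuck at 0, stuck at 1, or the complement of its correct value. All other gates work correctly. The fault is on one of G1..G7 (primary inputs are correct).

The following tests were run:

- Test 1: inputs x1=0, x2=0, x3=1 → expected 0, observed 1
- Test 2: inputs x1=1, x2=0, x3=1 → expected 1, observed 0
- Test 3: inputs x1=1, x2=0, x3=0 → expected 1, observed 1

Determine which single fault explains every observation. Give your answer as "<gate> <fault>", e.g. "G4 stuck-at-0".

Fault-free values for test 1 (x1=0, x2=0, x3=1): G1=1, G2=1, G3=0, G4=1, G5=1, G6=1, G7=0, giving Y=0. Observed 1.
Test 1: faults giving observed 1 are {G1 stuck-at-0, G1 inverted output, G2 stuck-at-0, G2 inverted output, G3 stuck-at-1, G3 inverted output, G4 stuck-at-0, G4 inverted output, G5 stuck-at-0, G5 inverted output, G6 stuck-at-0, G6 inverted output, G7 stuck-at-1, G7 inverted output}.
Test 2 (x1=1, x2=0, x3=1): fault-free G1=1, G2=0, G3=1, G4=0, G5=0, G6=0, G7=1 → 1; observed 0. Eliminates G1 stuck-at-0, G1 inverted output, G2 stuck-at-0, G3 stuck-at-1, G4 stuck-at-0, G5 stuck-at-0, G6 stuck-at-0, G6 inverted output, G7 stuck-at-1.
Test 3 (x1=1, x2=0, x3=0): fault-free G1=1, G2=1, G3=1, G4=0, G5=0, G6=0, G7=1 → 1; observed 1. Eliminates G3 inverted output, G4 inverted output, G5 inverted output, G7 inverted output.
Only G2 inverted output is consistent with every test.

G2 inverted output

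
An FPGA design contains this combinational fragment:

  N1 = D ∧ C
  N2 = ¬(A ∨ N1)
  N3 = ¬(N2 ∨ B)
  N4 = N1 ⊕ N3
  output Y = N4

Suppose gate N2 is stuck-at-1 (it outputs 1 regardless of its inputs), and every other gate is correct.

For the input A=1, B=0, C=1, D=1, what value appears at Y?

1

Propagate with N2 forced: N1=1, N2=1 [stuck-at-1], N3=0, N4=1.
So Y = 1. (Without the fault it would be 0.)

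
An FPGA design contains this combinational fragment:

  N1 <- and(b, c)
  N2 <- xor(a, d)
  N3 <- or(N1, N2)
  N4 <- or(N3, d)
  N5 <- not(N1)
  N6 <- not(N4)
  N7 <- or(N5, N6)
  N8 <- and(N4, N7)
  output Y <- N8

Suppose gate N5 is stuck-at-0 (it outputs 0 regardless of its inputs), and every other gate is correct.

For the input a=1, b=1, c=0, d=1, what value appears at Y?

0

Propagate with N5 forced: N1=0, N2=0, N3=0, N4=1, N5=0 [stuck-at-0], N6=0, N7=0, N8=0.
So Y = 0. (Without the fault it would be 1.)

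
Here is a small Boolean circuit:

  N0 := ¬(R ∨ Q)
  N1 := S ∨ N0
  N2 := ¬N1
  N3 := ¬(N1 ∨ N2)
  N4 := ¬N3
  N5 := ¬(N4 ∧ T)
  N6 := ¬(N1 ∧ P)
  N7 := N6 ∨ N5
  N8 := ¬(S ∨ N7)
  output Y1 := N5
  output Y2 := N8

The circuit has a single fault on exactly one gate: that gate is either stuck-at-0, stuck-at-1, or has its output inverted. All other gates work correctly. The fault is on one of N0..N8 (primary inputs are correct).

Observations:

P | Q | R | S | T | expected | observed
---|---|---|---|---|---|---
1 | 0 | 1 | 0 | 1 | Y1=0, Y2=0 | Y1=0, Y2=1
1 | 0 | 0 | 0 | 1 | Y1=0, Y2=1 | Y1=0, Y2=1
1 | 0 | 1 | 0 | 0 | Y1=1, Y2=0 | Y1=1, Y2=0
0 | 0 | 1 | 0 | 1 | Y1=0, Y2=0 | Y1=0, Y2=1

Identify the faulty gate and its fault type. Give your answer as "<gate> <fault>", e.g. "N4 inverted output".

N6 stuck-at-0

Fault-free values for test 1 (P=1, Q=0, R=1, S=0, T=1): N0=0, N1=0, N2=1, N3=0, N4=1, N5=0, N6=1, N7=1, N8=0, giving Y1=0, Y2=0. Observed Y1=0, Y2=1.
Test 1: faults giving observed Y1=0, Y2=1 are {N0 stuck-at-1, N0 inverted output, N1 stuck-at-1, N1 inverted output, N6 stuck-at-0, N6 inverted output, N7 stuck-at-0, N7 inverted output, N8 stuck-at-1, N8 inverted output}.
Test 2 (P=1, Q=0, R=0, S=0, T=1): fault-free N0=1, N1=1, N2=0, N3=0, N4=1, N5=0, N6=0, N7=0, N8=1 → Y1=0, Y2=1; observed Y1=0, Y2=1. Eliminates N0 inverted output, N1 inverted output, N6 inverted output, N7 inverted output, N8 inverted output.
Test 3 (P=1, Q=0, R=1, S=0, T=0): fault-free N0=0, N1=0, N2=1, N3=0, N4=1, N5=1, N6=1, N7=1, N8=0 → Y1=1, Y2=0; observed Y1=1, Y2=0. Eliminates N7 stuck-at-0, N8 stuck-at-1.
Test 4 (P=0, Q=0, R=1, S=0, T=1): fault-free N0=0, N1=0, N2=1, N3=0, N4=1, N5=0, N6=1, N7=1, N8=0 → Y1=0, Y2=0; observed Y1=0, Y2=1. Eliminates N0 stuck-at-1, N1 stuck-at-1.
Only N6 stuck-at-0 is consistent with every test.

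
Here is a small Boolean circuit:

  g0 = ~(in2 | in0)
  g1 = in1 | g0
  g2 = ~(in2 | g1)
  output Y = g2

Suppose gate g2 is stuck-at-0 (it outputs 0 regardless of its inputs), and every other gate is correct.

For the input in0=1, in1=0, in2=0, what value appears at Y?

Propagate with g2 forced: g0=0, g1=0, g2=0 [stuck-at-0].
So Y = 0. (Without the fault it would be 1.)

0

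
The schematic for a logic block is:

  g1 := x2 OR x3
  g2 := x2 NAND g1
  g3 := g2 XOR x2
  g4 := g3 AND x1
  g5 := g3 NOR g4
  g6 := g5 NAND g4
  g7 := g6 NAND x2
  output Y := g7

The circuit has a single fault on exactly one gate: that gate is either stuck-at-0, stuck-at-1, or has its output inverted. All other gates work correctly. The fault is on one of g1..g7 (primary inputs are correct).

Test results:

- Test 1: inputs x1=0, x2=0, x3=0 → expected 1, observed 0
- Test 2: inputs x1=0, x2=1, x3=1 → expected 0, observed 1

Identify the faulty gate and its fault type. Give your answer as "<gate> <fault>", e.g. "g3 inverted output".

g7 inverted output

Fault-free values for test 1 (x1=0, x2=0, x3=0): g1=0, g2=1, g3=1, g4=0, g5=0, g6=1, g7=1, giving Y=1. Observed 0.
Test 1: faults giving observed 0 are {g7 stuck-at-0, g7 inverted output}.
Test 2 (x1=0, x2=1, x3=1): fault-free g1=1, g2=0, g3=1, g4=0, g5=0, g6=1, g7=0 → 0; observed 1. Eliminates g7 stuck-at-0.
Only g7 inverted output is consistent with every test.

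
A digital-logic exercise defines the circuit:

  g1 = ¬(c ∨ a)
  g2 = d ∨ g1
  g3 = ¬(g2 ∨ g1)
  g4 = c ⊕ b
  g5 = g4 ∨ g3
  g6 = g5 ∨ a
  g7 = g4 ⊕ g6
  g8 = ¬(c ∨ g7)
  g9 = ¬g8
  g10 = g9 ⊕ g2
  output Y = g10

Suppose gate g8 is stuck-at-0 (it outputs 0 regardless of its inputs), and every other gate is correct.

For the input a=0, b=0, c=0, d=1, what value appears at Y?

Propagate with g8 forced: g1=1, g2=1, g3=0, g4=0, g5=0, g6=0, g7=0, g8=0 [stuck-at-0], g9=1, g10=0.
So Y = 0. (Without the fault it would be 1.)

0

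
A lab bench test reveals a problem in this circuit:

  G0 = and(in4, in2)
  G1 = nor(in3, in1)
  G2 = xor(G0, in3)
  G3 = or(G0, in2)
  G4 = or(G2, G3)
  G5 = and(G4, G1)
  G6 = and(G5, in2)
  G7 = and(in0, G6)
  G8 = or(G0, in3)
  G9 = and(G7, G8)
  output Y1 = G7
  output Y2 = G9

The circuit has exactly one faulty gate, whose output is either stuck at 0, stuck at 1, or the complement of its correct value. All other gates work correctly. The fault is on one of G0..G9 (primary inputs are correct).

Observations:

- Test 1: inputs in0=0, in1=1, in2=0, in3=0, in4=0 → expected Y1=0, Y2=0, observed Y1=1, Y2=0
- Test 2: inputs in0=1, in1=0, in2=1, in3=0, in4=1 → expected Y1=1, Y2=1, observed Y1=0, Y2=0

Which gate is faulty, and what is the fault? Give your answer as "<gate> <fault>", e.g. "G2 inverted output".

G7 inverted output

Fault-free values for test 1 (in0=0, in1=1, in2=0, in3=0, in4=0): G0=0, G1=0, G2=0, G3=0, G4=0, G5=0, G6=0, G7=0, G8=0, G9=0, giving Y1=0, Y2=0. Observed Y1=1, Y2=0.
Test 1: faults giving observed Y1=1, Y2=0 are {G7 stuck-at-1, G7 inverted output}.
Test 2 (in0=1, in1=0, in2=1, in3=0, in4=1): fault-free G0=1, G1=1, G2=1, G3=1, G4=1, G5=1, G6=1, G7=1, G8=1, G9=1 → Y1=1, Y2=1; observed Y1=0, Y2=0. Eliminates G7 stuck-at-1.
Only G7 inverted output is consistent with every test.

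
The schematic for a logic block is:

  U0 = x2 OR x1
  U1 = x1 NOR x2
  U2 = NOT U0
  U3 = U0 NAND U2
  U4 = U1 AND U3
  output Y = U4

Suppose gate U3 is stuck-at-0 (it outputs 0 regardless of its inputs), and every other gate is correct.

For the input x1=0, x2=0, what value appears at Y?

Propagate with U3 forced: U0=0, U1=1, U2=1, U3=0 [stuck-at-0], U4=0.
So Y = 0. (Without the fault it would be 1.)

0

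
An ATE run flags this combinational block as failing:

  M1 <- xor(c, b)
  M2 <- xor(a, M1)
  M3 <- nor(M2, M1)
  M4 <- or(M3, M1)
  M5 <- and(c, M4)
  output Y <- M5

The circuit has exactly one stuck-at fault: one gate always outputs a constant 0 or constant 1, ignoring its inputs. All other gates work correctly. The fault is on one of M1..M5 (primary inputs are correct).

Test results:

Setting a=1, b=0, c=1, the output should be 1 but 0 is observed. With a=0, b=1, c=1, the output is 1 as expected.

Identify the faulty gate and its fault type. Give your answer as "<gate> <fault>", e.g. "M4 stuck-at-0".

M1 stuck-at-0

Fault-free values for test 1 (a=1, b=0, c=1): M1=1, M2=0, M3=0, M4=1, M5=1, giving Y=1. Observed 0.
Test 1: faults giving observed 0 are {M1 stuck-at-0, M4 stuck-at-0, M5 stuck-at-0}.
Test 2 (a=0, b=1, c=1): fault-free M1=0, M2=0, M3=1, M4=1, M5=1 → 1; observed 1. Eliminates M4 stuck-at-0, M5 stuck-at-0.
Only M1 stuck-at-0 is consistent with every test.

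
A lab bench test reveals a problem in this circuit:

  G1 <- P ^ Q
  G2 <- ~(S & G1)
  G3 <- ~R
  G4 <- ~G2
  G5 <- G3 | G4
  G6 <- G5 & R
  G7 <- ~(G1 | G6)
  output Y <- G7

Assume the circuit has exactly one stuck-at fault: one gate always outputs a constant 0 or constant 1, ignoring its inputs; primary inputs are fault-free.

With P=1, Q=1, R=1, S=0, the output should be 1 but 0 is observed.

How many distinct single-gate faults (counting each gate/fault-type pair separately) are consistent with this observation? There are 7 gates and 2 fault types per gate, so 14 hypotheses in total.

7

Fault-free: G1=0, G2=1, G3=0, G4=0, G5=0, G6=0, G7=1 → 1. Observed 0.
  G1 stuck-at-0: output 1 ✗
  G1 stuck-at-1: output 0 ✓
  G2 stuck-at-0: output 0 ✓
  G2 stuck-at-1: output 1 ✗
  G3 stuck-at-0: output 1 ✗
  G3 stuck-at-1: output 0 ✓
  G4 stuck-at-0: output 1 ✗
  G4 stuck-at-1: output 0 ✓
  G5 stuck-at-0: output 1 ✗
  G5 stuck-at-1: output 0 ✓
  G6 stuck-at-0: output 1 ✗
  G6 stuck-at-1: output 0 ✓
  G7 stuck-at-0: output 0 ✓
  G7 stuck-at-1: output 1 ✗
Consistent faults: {G1 stuck-at-1, G2 stuck-at-0, G3 stuck-at-1, G4 stuck-at-1, G5 stuck-at-1, G6 stuck-at-1, G7 stuck-at-0} — 7 in all.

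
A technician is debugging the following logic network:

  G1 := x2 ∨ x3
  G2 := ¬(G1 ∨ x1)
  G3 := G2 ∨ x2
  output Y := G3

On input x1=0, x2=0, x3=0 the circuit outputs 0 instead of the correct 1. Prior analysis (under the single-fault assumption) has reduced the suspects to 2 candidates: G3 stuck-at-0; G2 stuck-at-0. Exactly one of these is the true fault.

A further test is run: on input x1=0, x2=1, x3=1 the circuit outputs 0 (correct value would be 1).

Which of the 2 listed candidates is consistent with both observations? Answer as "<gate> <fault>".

G3 stuck-at-0

Evaluate each candidate on input x1=0, x2=1, x3=1:
  G3 stuck-at-0: G1=1, G2=0, G3=0 [stuck-at-0] → 0 — matches
  G2 stuck-at-0: G1=1, G2=0 [stuck-at-0], G3=1 → 1 — eliminated
Only G3 stuck-at-0 reproduces the observed 0.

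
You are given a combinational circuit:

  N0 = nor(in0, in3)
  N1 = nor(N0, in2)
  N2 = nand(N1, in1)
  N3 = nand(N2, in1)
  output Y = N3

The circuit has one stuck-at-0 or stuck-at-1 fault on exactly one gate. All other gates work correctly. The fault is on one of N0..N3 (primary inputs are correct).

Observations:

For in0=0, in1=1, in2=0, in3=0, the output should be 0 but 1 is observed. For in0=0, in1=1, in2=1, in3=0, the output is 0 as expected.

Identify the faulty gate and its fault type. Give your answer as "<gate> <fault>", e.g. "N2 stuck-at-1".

N0 stuck-at-0

Fault-free values for test 1 (in0=0, in1=1, in2=0, in3=0): N0=1, N1=0, N2=1, N3=0, giving Y=0. Observed 1.
Test 1: faults giving observed 1 are {N0 stuck-at-0, N1 stuck-at-1, N2 stuck-at-0, N3 stuck-at-1}.
Test 2 (in0=0, in1=1, in2=1, in3=0): fault-free N0=1, N1=0, N2=1, N3=0 → 0; observed 0. Eliminates N1 stuck-at-1, N2 stuck-at-0, N3 stuck-at-1.
Only N0 stuck-at-0 is consistent with every test.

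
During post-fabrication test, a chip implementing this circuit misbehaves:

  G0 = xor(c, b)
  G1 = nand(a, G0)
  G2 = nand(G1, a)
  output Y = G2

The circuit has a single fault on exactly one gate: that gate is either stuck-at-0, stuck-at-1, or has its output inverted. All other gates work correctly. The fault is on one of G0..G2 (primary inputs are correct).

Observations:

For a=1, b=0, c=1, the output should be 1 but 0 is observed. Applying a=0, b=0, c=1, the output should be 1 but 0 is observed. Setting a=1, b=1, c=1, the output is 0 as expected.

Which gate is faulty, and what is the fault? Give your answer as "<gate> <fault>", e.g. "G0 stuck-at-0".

Fault-free values for test 1 (a=1, b=0, c=1): G0=1, G1=0, G2=1, giving Y=1. Observed 0.
Test 1: faults giving observed 0 are {G0 stuck-at-0, G0 inverted output, G1 stuck-at-1, G1 inverted output, G2 stuck-at-0, G2 inverted output}.
Test 2 (a=0, b=0, c=1): fault-free G0=1, G1=1, G2=1 → 1; observed 0. Eliminates G0 stuck-at-0, G0 inverted output, G1 stuck-at-1, G1 inverted output.
Test 3 (a=1, b=1, c=1): fault-free G0=0, G1=1, G2=0 → 0; observed 0. Eliminates G2 inverted output.
Only G2 stuck-at-0 is consistent with every test.

G2 stuck-at-0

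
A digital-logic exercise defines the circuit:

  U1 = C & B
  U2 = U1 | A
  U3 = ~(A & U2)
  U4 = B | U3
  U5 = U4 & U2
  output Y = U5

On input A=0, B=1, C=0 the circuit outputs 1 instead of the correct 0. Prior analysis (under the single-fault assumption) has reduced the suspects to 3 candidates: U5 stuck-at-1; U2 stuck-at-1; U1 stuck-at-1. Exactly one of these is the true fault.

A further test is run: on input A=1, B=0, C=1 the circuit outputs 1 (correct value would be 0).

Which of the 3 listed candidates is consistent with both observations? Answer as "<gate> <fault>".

Evaluate each candidate on input A=1, B=0, C=1:
  U5 stuck-at-1: U1=0, U2=1, U3=0, U4=0, U5=1 [stuck-at-1] → 1 — matches
  U2 stuck-at-1: U1=0, U2=1 [stuck-at-1], U3=0, U4=0, U5=0 → 0 — eliminated
  U1 stuck-at-1: U1=1 [stuck-at-1], U2=1, U3=0, U4=0, U5=0 → 0 — eliminated
Only U5 stuck-at-1 reproduces the observed 1.

U5 stuck-at-1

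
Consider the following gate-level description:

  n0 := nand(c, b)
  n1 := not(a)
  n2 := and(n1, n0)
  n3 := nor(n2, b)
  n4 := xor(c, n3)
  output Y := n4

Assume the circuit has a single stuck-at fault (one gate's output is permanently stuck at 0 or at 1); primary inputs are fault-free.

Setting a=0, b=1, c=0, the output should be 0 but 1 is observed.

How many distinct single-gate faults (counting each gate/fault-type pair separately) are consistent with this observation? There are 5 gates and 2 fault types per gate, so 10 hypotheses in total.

2

Fault-free: n0=1, n1=1, n2=1, n3=0, n4=0 → 0. Observed 1.
  n0 stuck-at-0: output 0 ✗
  n0 stuck-at-1: output 0 ✗
  n1 stuck-at-0: output 0 ✗
  n1 stuck-at-1: output 0 ✗
  n2 stuck-at-0: output 0 ✗
  n2 stuck-at-1: output 0 ✗
  n3 stuck-at-0: output 0 ✗
  n3 stuck-at-1: output 1 ✓
  n4 stuck-at-0: output 0 ✗
  n4 stuck-at-1: output 1 ✓
Consistent faults: {n3 stuck-at-1, n4 stuck-at-1} — 2 in all.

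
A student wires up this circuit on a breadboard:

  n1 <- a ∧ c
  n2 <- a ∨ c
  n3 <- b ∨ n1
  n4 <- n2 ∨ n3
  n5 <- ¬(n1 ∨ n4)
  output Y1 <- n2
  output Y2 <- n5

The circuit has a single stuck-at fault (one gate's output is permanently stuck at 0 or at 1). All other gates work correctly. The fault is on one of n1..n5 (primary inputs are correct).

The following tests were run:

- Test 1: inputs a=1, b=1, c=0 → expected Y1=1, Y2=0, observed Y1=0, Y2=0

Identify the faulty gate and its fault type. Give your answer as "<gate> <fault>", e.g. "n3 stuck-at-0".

Fault-free values for test 1 (a=1, b=1, c=0): n1=0, n2=1, n3=1, n4=1, n5=0, giving Y1=1, Y2=0. Observed Y1=0, Y2=0.
Test 1: faults giving observed Y1=0, Y2=0 are {n2 stuck-at-0}.
Only n2 stuck-at-0 is consistent with every test.

n2 stuck-at-0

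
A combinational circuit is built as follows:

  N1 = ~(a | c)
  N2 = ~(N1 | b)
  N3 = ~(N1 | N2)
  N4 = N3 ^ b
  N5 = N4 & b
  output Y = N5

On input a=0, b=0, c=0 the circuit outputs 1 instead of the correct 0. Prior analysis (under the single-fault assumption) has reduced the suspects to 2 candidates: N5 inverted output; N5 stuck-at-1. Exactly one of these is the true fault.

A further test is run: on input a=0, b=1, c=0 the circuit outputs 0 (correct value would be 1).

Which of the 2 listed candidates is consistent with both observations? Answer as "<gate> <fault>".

N5 inverted output

Evaluate each candidate on input a=0, b=1, c=0:
  N5 inverted output: N1=1, N2=0, N3=0, N4=1, N5=0 [inverted output] → 0 — matches
  N5 stuck-at-1: N1=1, N2=0, N3=0, N4=1, N5=1 [stuck-at-1] → 1 — eliminated
Only N5 inverted output reproduces the observed 0.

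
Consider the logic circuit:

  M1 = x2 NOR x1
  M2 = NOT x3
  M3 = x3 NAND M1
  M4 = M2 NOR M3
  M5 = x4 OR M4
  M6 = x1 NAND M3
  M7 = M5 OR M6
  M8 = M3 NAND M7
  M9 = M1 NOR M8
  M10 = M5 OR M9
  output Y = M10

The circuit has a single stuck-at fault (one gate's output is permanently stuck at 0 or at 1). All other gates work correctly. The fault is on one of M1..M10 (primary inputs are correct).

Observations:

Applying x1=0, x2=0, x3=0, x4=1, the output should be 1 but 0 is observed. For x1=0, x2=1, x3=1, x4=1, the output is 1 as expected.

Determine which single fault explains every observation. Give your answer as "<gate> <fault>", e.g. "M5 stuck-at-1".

M5 stuck-at-0

Fault-free values for test 1 (x1=0, x2=0, x3=0, x4=1): M1=1, M2=1, M3=1, M4=0, M5=1, M6=1, M7=1, M8=0, M9=0, M10=1, giving Y=1. Observed 0.
Test 1: faults giving observed 0 are {M5 stuck-at-0, M10 stuck-at-0}.
Test 2 (x1=0, x2=1, x3=1, x4=1): fault-free M1=0, M2=0, M3=1, M4=0, M5=1, M6=1, M7=1, M8=0, M9=1, M10=1 → 1; observed 1. Eliminates M10 stuck-at-0.
Only M5 stuck-at-0 is consistent with every test.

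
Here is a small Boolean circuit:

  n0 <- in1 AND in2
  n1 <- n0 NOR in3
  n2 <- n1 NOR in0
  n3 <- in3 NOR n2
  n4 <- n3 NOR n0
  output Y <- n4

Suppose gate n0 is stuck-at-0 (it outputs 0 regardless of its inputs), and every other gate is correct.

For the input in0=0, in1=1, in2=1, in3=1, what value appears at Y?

Propagate with n0 forced: n0=0 [stuck-at-0], n1=0, n2=1, n3=0, n4=1.
So Y = 1. (Without the fault it would be 0.)

1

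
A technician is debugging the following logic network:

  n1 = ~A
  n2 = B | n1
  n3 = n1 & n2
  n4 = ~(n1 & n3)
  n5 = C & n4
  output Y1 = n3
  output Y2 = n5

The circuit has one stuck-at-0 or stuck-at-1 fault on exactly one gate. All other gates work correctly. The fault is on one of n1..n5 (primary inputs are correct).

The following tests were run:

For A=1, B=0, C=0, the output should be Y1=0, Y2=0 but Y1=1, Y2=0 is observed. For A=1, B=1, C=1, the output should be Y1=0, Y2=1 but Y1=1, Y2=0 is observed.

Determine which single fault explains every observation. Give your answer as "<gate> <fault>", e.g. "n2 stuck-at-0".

Fault-free values for test 1 (A=1, B=0, C=0): n1=0, n2=0, n3=0, n4=1, n5=0, giving Y1=0, Y2=0. Observed Y1=1, Y2=0.
Test 1: faults giving observed Y1=1, Y2=0 are {n1 stuck-at-1, n3 stuck-at-1}.
Test 2 (A=1, B=1, C=1): fault-free n1=0, n2=1, n3=0, n4=1, n5=1 → Y1=0, Y2=1; observed Y1=1, Y2=0. Eliminates n3 stuck-at-1.
Only n1 stuck-at-1 is consistent with every test.

n1 stuck-at-1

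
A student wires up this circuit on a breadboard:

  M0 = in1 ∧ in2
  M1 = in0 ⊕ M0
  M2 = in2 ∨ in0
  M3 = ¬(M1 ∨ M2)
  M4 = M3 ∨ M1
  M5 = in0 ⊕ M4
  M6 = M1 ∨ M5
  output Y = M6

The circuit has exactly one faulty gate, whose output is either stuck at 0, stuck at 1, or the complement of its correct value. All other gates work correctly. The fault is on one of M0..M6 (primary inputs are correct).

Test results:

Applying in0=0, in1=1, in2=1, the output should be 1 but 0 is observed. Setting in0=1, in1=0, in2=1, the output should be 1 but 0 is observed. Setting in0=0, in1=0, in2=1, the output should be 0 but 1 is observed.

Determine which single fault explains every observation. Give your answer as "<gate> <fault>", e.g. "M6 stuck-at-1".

Fault-free values for test 1 (in0=0, in1=1, in2=1): M0=1, M1=1, M2=1, M3=0, M4=1, M5=1, M6=1, giving Y=1. Observed 0.
Test 1: faults giving observed 0 are {M0 stuck-at-0, M0 inverted output, M1 stuck-at-0, M1 inverted output, M6 stuck-at-0, M6 inverted output}.
Test 2 (in0=1, in1=0, in2=1): fault-free M0=0, M1=1, M2=1, M3=0, M4=1, M5=0, M6=1 → 1; observed 0. Eliminates M0 stuck-at-0, M0 inverted output, M1 stuck-at-0, M1 inverted output.
Test 3 (in0=0, in1=0, in2=1): fault-free M0=0, M1=0, M2=1, M3=0, M4=0, M5=0, M6=0 → 0; observed 1. Eliminates M6 stuck-at-0.
Only M6 inverted output is consistent with every test.

M6 inverted output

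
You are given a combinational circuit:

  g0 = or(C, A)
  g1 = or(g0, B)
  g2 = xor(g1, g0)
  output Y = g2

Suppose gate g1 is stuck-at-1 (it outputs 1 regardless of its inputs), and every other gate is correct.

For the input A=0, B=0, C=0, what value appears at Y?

1

Propagate with g1 forced: g0=0, g1=1 [stuck-at-1], g2=1.
So Y = 1. (Without the fault it would be 0.)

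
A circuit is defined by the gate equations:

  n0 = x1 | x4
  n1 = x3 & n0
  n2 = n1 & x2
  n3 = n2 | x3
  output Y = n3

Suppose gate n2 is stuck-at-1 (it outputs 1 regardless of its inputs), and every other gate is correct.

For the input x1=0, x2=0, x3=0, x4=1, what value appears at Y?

Propagate with n2 forced: n0=1, n1=0, n2=1 [stuck-at-1], n3=1.
So Y = 1. (Without the fault it would be 0.)

1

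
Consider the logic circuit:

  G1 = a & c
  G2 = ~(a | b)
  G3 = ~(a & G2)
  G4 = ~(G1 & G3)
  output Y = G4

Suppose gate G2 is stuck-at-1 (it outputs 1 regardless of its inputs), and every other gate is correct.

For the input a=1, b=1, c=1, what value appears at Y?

Propagate with G2 forced: G1=1, G2=1 [stuck-at-1], G3=0, G4=1.
So Y = 1. (Without the fault it would be 0.)

1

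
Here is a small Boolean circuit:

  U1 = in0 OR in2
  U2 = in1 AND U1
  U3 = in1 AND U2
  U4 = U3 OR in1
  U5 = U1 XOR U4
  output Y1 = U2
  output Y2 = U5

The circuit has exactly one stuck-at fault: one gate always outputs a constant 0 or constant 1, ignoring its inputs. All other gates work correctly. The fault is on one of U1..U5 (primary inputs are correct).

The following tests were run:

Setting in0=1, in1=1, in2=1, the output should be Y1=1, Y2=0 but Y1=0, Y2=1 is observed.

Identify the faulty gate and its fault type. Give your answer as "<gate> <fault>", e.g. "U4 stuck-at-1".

Fault-free values for test 1 (in0=1, in1=1, in2=1): U1=1, U2=1, U3=1, U4=1, U5=0, giving Y1=1, Y2=0. Observed Y1=0, Y2=1.
Test 1: faults giving observed Y1=0, Y2=1 are {U1 stuck-at-0}.
Only U1 stuck-at-0 is consistent with every test.

U1 stuck-at-0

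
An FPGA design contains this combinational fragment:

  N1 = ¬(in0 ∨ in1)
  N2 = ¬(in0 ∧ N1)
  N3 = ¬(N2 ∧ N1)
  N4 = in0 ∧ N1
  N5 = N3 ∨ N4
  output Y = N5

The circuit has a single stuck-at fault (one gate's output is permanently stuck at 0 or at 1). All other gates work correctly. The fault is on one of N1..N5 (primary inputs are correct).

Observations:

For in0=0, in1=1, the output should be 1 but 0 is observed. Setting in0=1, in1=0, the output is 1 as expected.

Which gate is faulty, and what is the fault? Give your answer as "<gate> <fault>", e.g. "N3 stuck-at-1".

N1 stuck-at-1

Fault-free values for test 1 (in0=0, in1=1): N1=0, N2=1, N3=1, N4=0, N5=1, giving Y=1. Observed 0.
Test 1: faults giving observed 0 are {N1 stuck-at-1, N3 stuck-at-0, N5 stuck-at-0}.
Test 2 (in0=1, in1=0): fault-free N1=0, N2=1, N3=1, N4=0, N5=1 → 1; observed 1. Eliminates N3 stuck-at-0, N5 stuck-at-0.
Only N1 stuck-at-1 is consistent with every test.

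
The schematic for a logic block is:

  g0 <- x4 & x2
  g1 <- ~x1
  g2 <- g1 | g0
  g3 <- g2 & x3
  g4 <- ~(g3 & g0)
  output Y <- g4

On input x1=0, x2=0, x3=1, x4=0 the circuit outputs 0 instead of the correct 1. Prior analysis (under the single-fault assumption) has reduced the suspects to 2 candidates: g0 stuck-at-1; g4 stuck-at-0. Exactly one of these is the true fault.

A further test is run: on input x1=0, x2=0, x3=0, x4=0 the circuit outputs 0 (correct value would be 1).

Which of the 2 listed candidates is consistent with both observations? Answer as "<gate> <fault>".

g4 stuck-at-0

Evaluate each candidate on input x1=0, x2=0, x3=0, x4=0:
  g0 stuck-at-1: g0=1 [stuck-at-1], g1=1, g2=1, g3=0, g4=1 → 1 — eliminated
  g4 stuck-at-0: g0=0, g1=1, g2=1, g3=0, g4=0 [stuck-at-0] → 0 — matches
Only g4 stuck-at-0 reproduces the observed 0.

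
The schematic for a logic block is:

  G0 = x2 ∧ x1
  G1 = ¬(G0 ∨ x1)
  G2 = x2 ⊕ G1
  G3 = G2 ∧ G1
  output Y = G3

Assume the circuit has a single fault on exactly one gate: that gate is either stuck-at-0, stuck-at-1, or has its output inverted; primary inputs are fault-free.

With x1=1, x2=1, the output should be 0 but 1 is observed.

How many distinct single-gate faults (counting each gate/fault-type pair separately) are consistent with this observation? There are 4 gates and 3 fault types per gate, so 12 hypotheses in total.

Fault-free: G0=1, G1=0, G2=1, G3=0 → 0. Observed 1.
  G0 stuck-at-0: output 0 ✗
  G0 stuck-at-1: output 0 ✗
  G0 inverted output: output 0 ✗
  G1 stuck-at-0: output 0 ✗
  G1 stuck-at-1: output 0 ✗
  G1 inverted output: output 0 ✗
  G2 stuck-at-0: output 0 ✗
  G2 stuck-at-1: output 0 ✗
  G2 inverted output: output 0 ✗
  G3 stuck-at-0: output 0 ✗
  G3 stuck-at-1: output 1 ✓
  G3 inverted output: output 1 ✓
Consistent faults: {G3 stuck-at-1, G3 inverted output} — 2 in all.

2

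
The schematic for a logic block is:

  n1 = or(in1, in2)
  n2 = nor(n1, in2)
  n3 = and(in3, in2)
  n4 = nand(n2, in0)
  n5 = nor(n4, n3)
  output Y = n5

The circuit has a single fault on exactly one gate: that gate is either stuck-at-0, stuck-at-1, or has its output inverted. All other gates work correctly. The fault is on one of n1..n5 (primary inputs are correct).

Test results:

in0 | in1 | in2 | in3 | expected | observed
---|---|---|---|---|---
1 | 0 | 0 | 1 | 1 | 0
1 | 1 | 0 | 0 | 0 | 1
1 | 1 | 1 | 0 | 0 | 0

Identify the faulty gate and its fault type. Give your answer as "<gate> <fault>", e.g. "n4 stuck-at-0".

n1 inverted output

Fault-free values for test 1 (in0=1, in1=0, in2=0, in3=1): n1=0, n2=1, n3=0, n4=0, n5=1, giving Y=1. Observed 0.
Test 1: faults giving observed 0 are {n1 stuck-at-1, n1 inverted output, n2 stuck-at-0, n2 inverted output, n3 stuck-at-1, n3 inverted output, n4 stuck-at-1, n4 inverted output, n5 stuck-at-0, n5 inverted output}.
Test 2 (in0=1, in1=1, in2=0, in3=0): fault-free n1=1, n2=0, n3=0, n4=1, n5=0 → 0; observed 1. Eliminates n1 stuck-at-1, n2 stuck-at-0, n3 stuck-at-1, n3 inverted output, n4 stuck-at-1, n5 stuck-at-0.
Test 3 (in0=1, in1=1, in2=1, in3=0): fault-free n1=1, n2=0, n3=0, n4=1, n5=0 → 0; observed 0. Eliminates n2 inverted output, n4 inverted output, n5 inverted output.
Only n1 inverted output is consistent with every test.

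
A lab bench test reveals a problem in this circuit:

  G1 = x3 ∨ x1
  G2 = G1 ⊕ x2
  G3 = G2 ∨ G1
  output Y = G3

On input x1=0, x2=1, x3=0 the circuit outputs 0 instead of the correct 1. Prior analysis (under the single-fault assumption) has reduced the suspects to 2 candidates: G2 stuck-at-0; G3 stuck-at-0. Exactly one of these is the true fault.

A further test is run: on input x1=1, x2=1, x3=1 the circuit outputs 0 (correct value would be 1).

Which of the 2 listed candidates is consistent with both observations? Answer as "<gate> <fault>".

G3 stuck-at-0

Evaluate each candidate on input x1=1, x2=1, x3=1:
  G2 stuck-at-0: G1=1, G2=0 [stuck-at-0], G3=1 → 1 — eliminated
  G3 stuck-at-0: G1=1, G2=0, G3=0 [stuck-at-0] → 0 — matches
Only G3 stuck-at-0 reproduces the observed 0.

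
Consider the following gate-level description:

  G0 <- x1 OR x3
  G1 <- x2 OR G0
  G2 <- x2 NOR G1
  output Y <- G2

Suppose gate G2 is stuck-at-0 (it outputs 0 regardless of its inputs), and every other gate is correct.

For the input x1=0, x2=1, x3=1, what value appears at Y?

0

Propagate with G2 forced: G0=1, G1=1, G2=0 [stuck-at-0].
So Y = 0. (Same as the fault-free value — the fault is masked on this input.)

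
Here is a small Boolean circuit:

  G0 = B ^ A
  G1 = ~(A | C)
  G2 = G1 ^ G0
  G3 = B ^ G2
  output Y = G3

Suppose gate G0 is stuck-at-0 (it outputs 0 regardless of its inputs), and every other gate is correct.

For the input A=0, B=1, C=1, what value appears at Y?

1

Propagate with G0 forced: G0=0 [stuck-at-0], G1=0, G2=0, G3=1.
So Y = 1. (Without the fault it would be 0.)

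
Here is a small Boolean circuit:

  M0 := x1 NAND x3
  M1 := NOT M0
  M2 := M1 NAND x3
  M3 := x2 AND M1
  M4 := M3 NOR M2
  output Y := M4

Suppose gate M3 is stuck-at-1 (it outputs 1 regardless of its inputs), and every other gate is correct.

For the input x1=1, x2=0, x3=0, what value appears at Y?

Propagate with M3 forced: M0=1, M1=0, M2=1, M3=1 [stuck-at-1], M4=0.
So Y = 0. (Same as the fault-free value — the fault is masked on this input.)

0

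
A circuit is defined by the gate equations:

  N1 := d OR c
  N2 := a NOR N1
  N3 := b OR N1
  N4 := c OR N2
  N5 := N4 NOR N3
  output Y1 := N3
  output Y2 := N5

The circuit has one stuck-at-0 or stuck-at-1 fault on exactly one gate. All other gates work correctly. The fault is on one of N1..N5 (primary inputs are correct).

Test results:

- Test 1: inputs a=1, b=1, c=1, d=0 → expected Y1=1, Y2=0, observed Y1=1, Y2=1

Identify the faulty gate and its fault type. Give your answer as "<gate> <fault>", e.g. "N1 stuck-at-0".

Fault-free values for test 1 (a=1, b=1, c=1, d=0): N1=1, N2=0, N3=1, N4=1, N5=0, giving Y1=1, Y2=0. Observed Y1=1, Y2=1.
Test 1: faults giving observed Y1=1, Y2=1 are {N5 stuck-at-1}.
Only N5 stuck-at-1 is consistent with every test.

N5 stuck-at-1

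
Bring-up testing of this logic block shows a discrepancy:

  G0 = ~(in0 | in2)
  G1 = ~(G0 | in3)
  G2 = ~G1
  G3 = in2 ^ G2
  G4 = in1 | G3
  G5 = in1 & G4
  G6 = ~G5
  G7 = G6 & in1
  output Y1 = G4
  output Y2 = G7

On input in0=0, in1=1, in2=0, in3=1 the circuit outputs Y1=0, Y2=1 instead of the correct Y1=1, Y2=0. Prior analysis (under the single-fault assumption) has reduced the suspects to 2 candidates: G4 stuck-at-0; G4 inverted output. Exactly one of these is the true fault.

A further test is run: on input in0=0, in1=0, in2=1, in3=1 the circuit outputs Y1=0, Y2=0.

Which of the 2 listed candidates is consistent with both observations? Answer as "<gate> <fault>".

G4 stuck-at-0

Evaluate each candidate on input in0=0, in1=0, in2=1, in3=1:
  G4 stuck-at-0: G0=0, G1=0, G2=1, G3=0, G4=0 [stuck-at-0], G5=0, G6=1, G7=0 → Y1=0, Y2=0 — matches
  G4 inverted output: G0=0, G1=0, G2=1, G3=0, G4=1 [inverted output], G5=0, G6=1, G7=0 → Y1=1, Y2=0 — eliminated
Only G4 stuck-at-0 reproduces the observed Y1=0, Y2=0.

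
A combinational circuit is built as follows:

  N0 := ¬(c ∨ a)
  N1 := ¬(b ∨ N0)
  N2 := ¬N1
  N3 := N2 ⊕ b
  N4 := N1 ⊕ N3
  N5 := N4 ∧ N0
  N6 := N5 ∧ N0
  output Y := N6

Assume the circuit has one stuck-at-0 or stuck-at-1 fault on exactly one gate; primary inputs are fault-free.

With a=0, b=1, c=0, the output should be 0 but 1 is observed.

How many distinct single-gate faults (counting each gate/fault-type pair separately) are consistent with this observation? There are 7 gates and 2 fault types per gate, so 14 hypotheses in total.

Fault-free: N0=1, N1=0, N2=1, N3=0, N4=0, N5=0, N6=0 → 0. Observed 1.
  N0 stuck-at-0: output 0 ✗
  N0 stuck-at-1: output 0 ✗
  N1 stuck-at-0: output 0 ✗
  N1 stuck-at-1: output 0 ✗
  N2 stuck-at-0: output 1 ✓
  N2 stuck-at-1: output 0 ✗
  N3 stuck-at-0: output 0 ✗
  N3 stuck-at-1: output 1 ✓
  N4 stuck-at-0: output 0 ✗
  N4 stuck-at-1: output 1 ✓
  N5 stuck-at-0: output 0 ✗
  N5 stuck-at-1: output 1 ✓
  N6 stuck-at-0: output 0 ✗
  N6 stuck-at-1: output 1 ✓
Consistent faults: {N2 stuck-at-0, N3 stuck-at-1, N4 stuck-at-1, N5 stuck-at-1, N6 stuck-at-1} — 5 in all.

5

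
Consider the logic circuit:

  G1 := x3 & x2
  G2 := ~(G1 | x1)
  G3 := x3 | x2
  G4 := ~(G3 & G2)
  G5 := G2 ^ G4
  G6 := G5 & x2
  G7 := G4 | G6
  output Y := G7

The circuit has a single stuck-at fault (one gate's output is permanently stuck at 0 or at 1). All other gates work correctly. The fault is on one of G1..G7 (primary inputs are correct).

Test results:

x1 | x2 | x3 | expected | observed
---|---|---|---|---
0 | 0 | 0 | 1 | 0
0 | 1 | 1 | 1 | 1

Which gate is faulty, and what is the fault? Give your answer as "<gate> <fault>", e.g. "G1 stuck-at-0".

G3 stuck-at-1

Fault-free values for test 1 (x1=0, x2=0, x3=0): G1=0, G2=1, G3=0, G4=1, G5=0, G6=0, G7=1, giving Y=1. Observed 0.
Test 1: faults giving observed 0 are {G3 stuck-at-1, G4 stuck-at-0, G7 stuck-at-0}.
Test 2 (x1=0, x2=1, x3=1): fault-free G1=1, G2=0, G3=1, G4=1, G5=1, G6=1, G7=1 → 1; observed 1. Eliminates G4 stuck-at-0, G7 stuck-at-0.
Only G3 stuck-at-1 is consistent with every test.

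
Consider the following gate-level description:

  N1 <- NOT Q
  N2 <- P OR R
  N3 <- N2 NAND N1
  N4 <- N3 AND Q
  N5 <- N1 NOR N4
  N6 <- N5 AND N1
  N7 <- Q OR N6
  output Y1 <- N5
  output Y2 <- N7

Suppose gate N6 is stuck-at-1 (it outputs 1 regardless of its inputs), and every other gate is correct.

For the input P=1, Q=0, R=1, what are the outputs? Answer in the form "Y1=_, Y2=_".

Y1=0, Y2=1

Propagate with N6 forced: N1=1, N2=1, N3=0, N4=0, N5=0, N6=1 [stuck-at-1], N7=1.
So the outputs are Y1=0, Y2=1. (Without the fault they would be Y1=0, Y2=0.)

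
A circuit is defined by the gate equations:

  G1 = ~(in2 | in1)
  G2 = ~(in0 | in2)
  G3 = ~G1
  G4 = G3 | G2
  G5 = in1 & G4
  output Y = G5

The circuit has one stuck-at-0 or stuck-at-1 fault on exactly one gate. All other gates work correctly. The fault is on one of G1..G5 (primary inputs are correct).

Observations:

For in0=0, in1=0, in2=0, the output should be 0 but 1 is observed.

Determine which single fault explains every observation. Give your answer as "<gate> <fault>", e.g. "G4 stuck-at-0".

G5 stuck-at-1

Fault-free values for test 1 (in0=0, in1=0, in2=0): G1=1, G2=1, G3=0, G4=1, G5=0, giving Y=0. Observed 1.
Test 1: faults giving observed 1 are {G5 stuck-at-1}.
Only G5 stuck-at-1 is consistent with every test.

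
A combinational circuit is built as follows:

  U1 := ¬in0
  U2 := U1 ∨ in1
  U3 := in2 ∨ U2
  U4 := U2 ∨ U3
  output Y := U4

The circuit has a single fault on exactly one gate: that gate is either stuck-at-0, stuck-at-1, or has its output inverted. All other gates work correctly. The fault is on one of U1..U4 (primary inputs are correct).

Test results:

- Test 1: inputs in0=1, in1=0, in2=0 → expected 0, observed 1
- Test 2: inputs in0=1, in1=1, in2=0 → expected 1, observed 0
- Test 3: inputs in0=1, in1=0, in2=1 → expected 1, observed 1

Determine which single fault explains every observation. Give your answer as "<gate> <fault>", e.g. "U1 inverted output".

Fault-free values for test 1 (in0=1, in1=0, in2=0): U1=0, U2=0, U3=0, U4=0, giving Y=0. Observed 1.
Test 1: faults giving observed 1 are {U1 stuck-at-1, U1 inverted output, U2 stuck-at-1, U2 inverted output, U3 stuck-at-1, U3 inverted output, U4 stuck-at-1, U4 inverted output}.
Test 2 (in0=1, in1=1, in2=0): fault-free U1=0, U2=1, U3=1, U4=1 → 1; observed 0. Eliminates U1 stuck-at-1, U1 inverted output, U2 stuck-at-1, U3 stuck-at-1, U3 inverted output, U4 stuck-at-1.
Test 3 (in0=1, in1=0, in2=1): fault-free U1=0, U2=0, U3=1, U4=1 → 1; observed 1. Eliminates U4 inverted output.
Only U2 inverted output is consistent with every test.

U2 inverted output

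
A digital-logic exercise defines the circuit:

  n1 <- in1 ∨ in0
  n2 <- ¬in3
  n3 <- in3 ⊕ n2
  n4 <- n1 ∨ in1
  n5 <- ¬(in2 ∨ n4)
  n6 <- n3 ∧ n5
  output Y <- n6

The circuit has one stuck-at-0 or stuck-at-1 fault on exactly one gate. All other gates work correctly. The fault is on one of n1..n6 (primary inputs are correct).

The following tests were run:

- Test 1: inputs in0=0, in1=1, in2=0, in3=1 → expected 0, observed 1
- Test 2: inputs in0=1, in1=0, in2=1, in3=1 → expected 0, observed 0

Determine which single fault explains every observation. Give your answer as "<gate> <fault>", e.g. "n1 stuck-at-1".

Fault-free values for test 1 (in0=0, in1=1, in2=0, in3=1): n1=1, n2=0, n3=1, n4=1, n5=0, n6=0, giving Y=0. Observed 1.
Test 1: faults giving observed 1 are {n4 stuck-at-0, n5 stuck-at-1, n6 stuck-at-1}.
Test 2 (in0=1, in1=0, in2=1, in3=1): fault-free n1=1, n2=0, n3=1, n4=1, n5=0, n6=0 → 0; observed 0. Eliminates n5 stuck-at-1, n6 stuck-at-1.
Only n4 stuck-at-0 is consistent with every test.

n4 stuck-at-0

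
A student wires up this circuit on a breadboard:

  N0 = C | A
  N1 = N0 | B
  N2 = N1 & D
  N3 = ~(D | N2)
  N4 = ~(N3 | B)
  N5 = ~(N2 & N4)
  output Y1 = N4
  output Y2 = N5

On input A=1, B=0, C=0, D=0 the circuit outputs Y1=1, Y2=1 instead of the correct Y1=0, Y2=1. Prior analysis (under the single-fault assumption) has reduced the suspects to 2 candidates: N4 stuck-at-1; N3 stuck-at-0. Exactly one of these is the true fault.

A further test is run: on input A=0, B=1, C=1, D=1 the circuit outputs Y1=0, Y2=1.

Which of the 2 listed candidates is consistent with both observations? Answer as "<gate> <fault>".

Evaluate each candidate on input A=0, B=1, C=1, D=1:
  N4 stuck-at-1: N0=1, N1=1, N2=1, N3=0, N4=1 [stuck-at-1], N5=0 → Y1=1, Y2=0 — eliminated
  N3 stuck-at-0: N0=1, N1=1, N2=1, N3=0 [stuck-at-0], N4=0, N5=1 → Y1=0, Y2=1 — matches
Only N3 stuck-at-0 reproduces the observed Y1=0, Y2=1.

N3 stuck-at-0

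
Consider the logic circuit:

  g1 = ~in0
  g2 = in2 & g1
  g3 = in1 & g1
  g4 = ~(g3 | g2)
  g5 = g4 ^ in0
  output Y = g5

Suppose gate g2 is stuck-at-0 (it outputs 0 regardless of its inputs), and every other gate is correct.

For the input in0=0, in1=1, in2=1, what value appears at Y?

Propagate with g2 forced: g1=1, g2=0 [stuck-at-0], g3=1, g4=0, g5=0.
So Y = 0. (Same as the fault-free value — the fault is masked on this input.)

0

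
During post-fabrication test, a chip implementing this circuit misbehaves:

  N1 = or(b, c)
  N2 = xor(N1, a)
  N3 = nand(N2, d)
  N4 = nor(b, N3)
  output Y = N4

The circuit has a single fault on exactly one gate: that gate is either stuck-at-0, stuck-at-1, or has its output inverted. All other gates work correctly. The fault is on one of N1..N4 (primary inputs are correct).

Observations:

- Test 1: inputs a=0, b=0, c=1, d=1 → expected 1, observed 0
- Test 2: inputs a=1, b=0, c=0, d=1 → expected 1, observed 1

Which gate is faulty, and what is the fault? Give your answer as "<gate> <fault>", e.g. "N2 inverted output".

Fault-free values for test 1 (a=0, b=0, c=1, d=1): N1=1, N2=1, N3=0, N4=1, giving Y=1. Observed 0.
Test 1: faults giving observed 0 are {N1 stuck-at-0, N1 inverted output, N2 stuck-at-0, N2 inverted output, N3 stuck-at-1, N3 inverted output, N4 stuck-at-0, N4 inverted output}.
Test 2 (a=1, b=0, c=0, d=1): fault-free N1=0, N2=1, N3=0, N4=1 → 1; observed 1. Eliminates N1 inverted output, N2 stuck-at-0, N2 inverted output, N3 stuck-at-1, N3 inverted output, N4 stuck-at-0, N4 inverted output.
Only N1 stuck-at-0 is consistent with every test.

N1 stuck-at-0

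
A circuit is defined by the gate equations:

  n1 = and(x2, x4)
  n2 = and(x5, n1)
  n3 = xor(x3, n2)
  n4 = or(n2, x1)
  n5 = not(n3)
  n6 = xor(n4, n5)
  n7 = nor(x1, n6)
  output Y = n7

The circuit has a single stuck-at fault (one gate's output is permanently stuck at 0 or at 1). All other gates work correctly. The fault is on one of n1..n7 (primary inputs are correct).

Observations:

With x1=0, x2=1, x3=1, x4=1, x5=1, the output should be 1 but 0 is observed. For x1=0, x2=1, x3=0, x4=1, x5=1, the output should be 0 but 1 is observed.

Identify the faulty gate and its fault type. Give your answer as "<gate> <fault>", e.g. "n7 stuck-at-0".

Fault-free values for test 1 (x1=0, x2=1, x3=1, x4=1, x5=1): n1=1, n2=1, n3=0, n4=1, n5=1, n6=0, n7=1, giving Y=1. Observed 0.
Test 1: faults giving observed 0 are {n3 stuck-at-1, n4 stuck-at-0, n5 stuck-at-0, n6 stuck-at-1, n7 stuck-at-0}.
Test 2 (x1=0, x2=1, x3=0, x4=1, x5=1): fault-free n1=1, n2=1, n3=1, n4=1, n5=0, n6=1, n7=0 → 0; observed 1. Eliminates n3 stuck-at-1, n5 stuck-at-0, n6 stuck-at-1, n7 stuck-at-0.
Only n4 stuck-at-0 is consistent with every test.

n4 stuck-at-0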